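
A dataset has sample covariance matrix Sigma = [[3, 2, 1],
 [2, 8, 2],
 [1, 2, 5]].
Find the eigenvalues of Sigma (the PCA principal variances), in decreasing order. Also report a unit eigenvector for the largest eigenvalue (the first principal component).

Step 1 — characteristic polynomial p(λ) = det(λI - Sigma) = λ³ - tr·λ² + c_1·λ - det, where tr = trace, c_1 = sum of the principal 2×2 minors, det = det(Sigma):
  tr = 3 + 8 + 5 = 16,
  c_1 = (3·8 - (2)²) + (3·5 - (1)²) + (8·5 - (2)²) = 20 + 14 + 36 = 70,
  det = 3·(8·5 - (2)²) - (2)·((2)·5 - (2)·(1)) + (1)·((2)·(2) - 8·(1)) = 3·(36) - (2)·(8) + (1)·(-4) = 88.
  So p(λ) = λ³ - 16λ² + 70λ - 88.
Step 2 — look for an integer root (rational root theorem: any rational root is an integer divisor of 88). Testing λ = 4:
  p(4) = 64 - 256 + 280 - 88 = 0  ✓
  Dividing out (λ - 4): p(λ) = (λ - 4)(λ² - 12λ + 22).
Step 3 — remaining eigenvalues from the quadratic λ² - 12λ + 22 = 0:
  Δ = 12² - 4·22 = 144 - 88 = 56,  λ = (12 ± √56)/2 = (12 ± 7.4833)/2 ≈ 9.7417 or 2.2583.
  Sorted: λ_1 = 9.7417,  λ_2 = 4,  λ_3 = 2.2583  (check: sum = 16 = tr ✓).

Step 4 — unit eigenvector for λ_1 ≈ 9.7417: v spans the null space of (Sigma - λ_1 I), whose rows are
  r_1 = (-6.7417, 2, 1),  r_2 = (2, -1.7417, 2),  r_3 = (1, 2, -4.7417).
  v is orthogonal to every row, so take v ∝ r_1 × r_2 = ((2)·(2) - (1)·(-1.7417), (1)·(2) - (-6.7417)·(2), (-6.7417)·(-1.7417) - (2)·(2)) ≈ (5.7417, 15.4833, 7.7417).
  Let u = (5.7417, 15.4833, 7.7417).
  ||u|| = √((5.7417)² + (15.4833)² + (7.7417)²) = √(332.6329) ≈ 18.2382,  v_1 = u/||u|| ≈ (0.3148, 0.8489, 0.4245) (||v_1|| = 1).

λ_1 = 9.7417,  λ_2 = 4,  λ_3 = 2.2583;  v_1 ≈ (0.3148, 0.8489, 0.4245)


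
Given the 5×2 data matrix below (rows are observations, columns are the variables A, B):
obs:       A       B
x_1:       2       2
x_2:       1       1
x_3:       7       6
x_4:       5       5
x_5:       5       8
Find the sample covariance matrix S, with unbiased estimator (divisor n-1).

Step 1 — column means:
  mean(A) = (2 + 1 + 7 + 5 + 5) / 5 = 20/5 = 4
  mean(B) = (2 + 1 + 6 + 5 + 8) / 5 = 22/5 = 4.4

Step 2 — sample covariance S[i,j] = (1/(n-1)) · Σ_k (x_{k,i} - mean_i) · (x_{k,j} - mean_j), with n-1 = 4.
  S[A,A] = ((-2)·(-2) + (-3)·(-3) + (3)·(3) + (1)·(1) + (1)·(1)) / 4 = 24/4 = 6
  S[A,B] = ((-2)·(-2.4) + (-3)·(-3.4) + (3)·(1.6) + (1)·(0.6) + (1)·(3.6)) / 4 = 24/4 = 6
  S[B,B] = ((-2.4)·(-2.4) + (-3.4)·(-3.4) + (1.6)·(1.6) + (0.6)·(0.6) + (3.6)·(3.6)) / 4 = 33.2/4 = 8.3

S is symmetric (S[j,i] = S[i,j]). Assembling:

S = [[6, 6],
 [6, 8.3]]


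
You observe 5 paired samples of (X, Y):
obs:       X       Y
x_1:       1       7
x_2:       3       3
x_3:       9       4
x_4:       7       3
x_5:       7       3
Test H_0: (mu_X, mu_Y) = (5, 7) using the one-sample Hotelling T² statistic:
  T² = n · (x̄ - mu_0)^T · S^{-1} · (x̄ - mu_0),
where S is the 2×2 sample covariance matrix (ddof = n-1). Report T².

Step 1 — sample mean vector:
  mean(X) = (1 + 3 + 9 + 7 + 7) / 5 = 27/5 = 5.4
  mean(Y) = (7 + 3 + 4 + 3 + 3) / 5 = 20/5 = 4
  x̄ = (5.4, 4),  deviation x̄ - mu_0 = (5.4, 4) - (5, 7) = (0.4, -3).

Step 2 — sample covariance matrix, S[i,j] = (1/(n-1)) · Σ_k (x_{k,i} - mean_i) · (x_{k,j} - mean_j), divisor n-1 = 4:
  S[X,X] = ((-4.4)·(-4.4) + (-2.4)·(-2.4) + (3.6)·(3.6) + (1.6)·(1.6) + (1.6)·(1.6)) / 4 = 43.2/4 = 10.8
  S[X,Y] = ((-4.4)·(3) + (-2.4)·(-1) + (3.6)·(0) + (1.6)·(-1) + (1.6)·(-1)) / 4 = -14/4 = -3.5
  S[Y,Y] = ((3)·(3) + (-1)·(-1) + (0)·(0) + (-1)·(-1) + (-1)·(-1)) / 4 = 12/4 = 3
  S = [[10.8, -3.5],
 [-3.5, 3]].

Step 3 — invert S. det(S) = 10.8·3 - (-3.5)² = 20.15.
  S^{-1} = (1/det) · [[d, -b], [-b, a]] = [[0.1489, 0.1737],
 [0.1737, 0.536]].

Step 4 — quadratic form (x̄ - mu_0)^T · S^{-1} · (x̄ - mu_0):
  S^{-1} · (x̄ - mu_0) = (-0.4615, -1.5385),
  (x̄ - mu_0)^T · [...] = (0.4)·(-0.4615) + (-3)·(-1.5385) = 4.4308.

Step 5 — scale by n: T² = 5 · 4.4308 = 22.1538.

T² ≈ 22.1538


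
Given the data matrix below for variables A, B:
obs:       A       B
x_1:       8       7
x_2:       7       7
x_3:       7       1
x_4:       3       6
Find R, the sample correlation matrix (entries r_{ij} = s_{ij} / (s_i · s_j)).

Step 1 — column means:
  mean(A) = (8 + 7 + 7 + 3) / 4 = 25/4 = 6.25
  mean(B) = (7 + 7 + 1 + 6) / 4 = 21/4 = 5.25

Step 2 — sample variances and covariances s[i,j] = (1/(n-1)) · Σ_k (x_{k,i} - mean_i) · (x_{k,j} - mean_j), with n-1 = 3:
  s[A,A] = ((1.75)·(1.75) + (0.75)·(0.75) + (0.75)·(0.75) + (-3.25)·(-3.25)) / 3 = 14.75/3 = 4.9167
  s[A,B] = ((1.75)·(1.75) + (0.75)·(1.75) + (0.75)·(-4.25) + (-3.25)·(0.75)) / 3 = -1.25/3 = -0.4167
  s[B,B] = ((1.75)·(1.75) + (1.75)·(1.75) + (-4.25)·(-4.25) + (0.75)·(0.75)) / 3 = 24.75/3 = 8.25
  Sample standard deviations s_i = √(s[i,i]):
  s(A) = √(4.9167) = 2.2174
  s(B) = √(8.25) = 2.8723

Step 3 — r_{ij} = s_{ij} / (s_i · s_j):
  r[A,A] = 1 (diagonal).
  r[A,B] = -0.4167 / (2.2174 · 2.8723) = -0.4167 / 6.3689 = -0.0654
  r[B,B] = 1 (diagonal).

R is symmetric with unit diagonal. Assembling:

R = [[1, -0.0654],
 [-0.0654, 1]]


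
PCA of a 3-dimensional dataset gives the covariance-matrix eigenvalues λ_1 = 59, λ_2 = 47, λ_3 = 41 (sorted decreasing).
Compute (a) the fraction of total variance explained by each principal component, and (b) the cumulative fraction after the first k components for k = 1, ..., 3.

Step 1 — total variance = trace(Sigma) = Σ λ_i = 59 + 47 + 41 = 147.

Step 2 — fraction explained by component i = λ_i / Σ λ:
  PC1: 59/147 = 0.4014
  PC2: 47/147 = 0.3197
  PC3: 41/147 = 0.2789

Step 3 — cumulative fraction after k components = (λ_1 + ... + λ_k) / Σ λ:
  k = 1: 59/147 = 0.4014
  k = 2: (59 + 47)/147 = 106/147 = 0.7211
  k = 3: (59 + 47 + 41)/147 = 147/147 = 1

Summary (fraction, with percent):

explained: PC1 0.4014 (40.14%), PC2 0.3197 (31.97%), PC3 0.2789 (27.89%);  cumulative: 0.4014, 0.7211, 1


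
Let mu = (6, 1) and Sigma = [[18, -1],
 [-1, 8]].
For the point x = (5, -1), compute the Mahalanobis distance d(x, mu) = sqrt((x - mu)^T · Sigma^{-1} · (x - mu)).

Step 1 — centre the observation: (x - mu) = (-1, -2).

Step 2 — invert Sigma. det(Sigma) = 18·8 - (-1)² = 143.
  Sigma^{-1} = (1/det) · [[d, -b], [-b, a]] = [[0.0559, 0.007],
 [0.007, 0.1259]].

Step 3 — form the quadratic (x - mu)^T · Sigma^{-1} · (x - mu):
  Sigma^{-1} · (x - mu) = (-0.0699, -0.2587).
  (x - mu)^T · [Sigma^{-1} · (x - mu)] = (-1)·(-0.0699) + (-2)·(-0.2587) = 0.5874.

Step 4 — take square root: d = √(0.5874) ≈ 0.7664.

d(x, mu) = √(0.5874) ≈ 0.7664


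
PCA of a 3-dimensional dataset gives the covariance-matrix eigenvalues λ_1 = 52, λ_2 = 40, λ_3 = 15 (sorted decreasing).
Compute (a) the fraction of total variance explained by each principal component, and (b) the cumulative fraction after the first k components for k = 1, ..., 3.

Step 1 — total variance = trace(Sigma) = Σ λ_i = 52 + 40 + 15 = 107.

Step 2 — fraction explained by component i = λ_i / Σ λ:
  PC1: 52/107 = 0.486
  PC2: 40/107 = 0.3738
  PC3: 15/107 = 0.1402

Step 3 — cumulative fraction after k components = (λ_1 + ... + λ_k) / Σ λ:
  k = 1: 52/107 = 0.486
  k = 2: (52 + 40)/107 = 92/107 = 0.8598
  k = 3: (52 + 40 + 15)/107 = 107/107 = 1

Summary (fraction, with percent):

explained: PC1 0.486 (48.6%), PC2 0.3738 (37.38%), PC3 0.1402 (14.02%);  cumulative: 0.486, 0.8598, 1


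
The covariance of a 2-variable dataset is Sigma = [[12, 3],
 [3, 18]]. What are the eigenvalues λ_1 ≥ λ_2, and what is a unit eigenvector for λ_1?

Step 1 — characteristic polynomial of 2×2 Sigma:
  det(Sigma - λI) = λ² - trace · λ + det = 0.
  trace = 12 + 18 = 30, det = 12·18 - (3)² = 207.
Step 2 — discriminant:
  Δ = trace² - 4·det = 900 - 828 = 72.
Step 3 — eigenvalues:
  λ = (trace ± √Δ)/2 = (30 ± 8.4853)/2,
  λ_1 = 19.2426,  λ_2 = 10.7574.

Step 4 — unit eigenvector for λ_1: solve (Sigma - λ_1 I)v = 0. First row:
  (12 - 19.2426)·v_x + (3)·v_y = 0, i.e. (-7.2426)·v_x + (3)·v_y = 0,
  so v ∝ (b, λ_1 - a) = (3, 7.2426) = u.
  ||u|| = √((3)² + (7.2426)²) = √(61.4558) ≈ 7.8394,
  v_1 = u/||u|| ≈ (0.3827, 0.9239) (||v_1|| = 1).

λ_1 = 19.2426,  λ_2 = 10.7574;  v_1 ≈ (0.3827, 0.9239)


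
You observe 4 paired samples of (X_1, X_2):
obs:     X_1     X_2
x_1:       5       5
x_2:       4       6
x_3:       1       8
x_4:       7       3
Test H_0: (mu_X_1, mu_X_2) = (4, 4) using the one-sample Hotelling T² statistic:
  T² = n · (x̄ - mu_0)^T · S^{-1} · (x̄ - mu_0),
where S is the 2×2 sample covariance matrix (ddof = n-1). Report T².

Step 1 — sample mean vector:
  mean(X_1) = (5 + 4 + 1 + 7) / 4 = 17/4 = 4.25
  mean(X_2) = (5 + 6 + 8 + 3) / 4 = 22/4 = 5.5
  x̄ = (4.25, 5.5),  deviation x̄ - mu_0 = (4.25, 5.5) - (4, 4) = (0.25, 1.5).

Step 2 — sample covariance matrix, S[i,j] = (1/(n-1)) · Σ_k (x_{k,i} - mean_i) · (x_{k,j} - mean_j), divisor n-1 = 3:
  S[X_1,X_1] = ((0.75)·(0.75) + (-0.25)·(-0.25) + (-3.25)·(-3.25) + (2.75)·(2.75)) / 3 = 18.75/3 = 6.25
  S[X_1,X_2] = ((0.75)·(-0.5) + (-0.25)·(0.5) + (-3.25)·(2.5) + (2.75)·(-2.5)) / 3 = -15.5/3 = -5.1667
  S[X_2,X_2] = ((-0.5)·(-0.5) + (0.5)·(0.5) + (2.5)·(2.5) + (-2.5)·(-2.5)) / 3 = 13/3 = 4.3333
  S = [[6.25, -5.1667],
 [-5.1667, 4.3333]].

Step 3 — invert S. det(S) = 6.25·4.3333 - (-5.1667)² = 0.3889.
  S^{-1} = (1/det) · [[d, -b], [-b, a]] = [[11.1429, 13.2857],
 [13.2857, 16.0714]].

Step 4 — quadratic form (x̄ - mu_0)^T · S^{-1} · (x̄ - mu_0):
  S^{-1} · (x̄ - mu_0) = (22.7143, 27.4286),
  (x̄ - mu_0)^T · [...] = (0.25)·(22.7143) + (1.5)·(27.4286) = 46.8214.

Step 5 — scale by n: T² = 4 · 46.8214 = 187.2857.

T² ≈ 187.2857


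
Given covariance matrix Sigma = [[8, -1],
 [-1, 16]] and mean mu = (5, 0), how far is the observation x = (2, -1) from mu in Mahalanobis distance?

Step 1 — centre the observation: (x - mu) = (-3, -1).

Step 2 — invert Sigma. det(Sigma) = 8·16 - (-1)² = 127.
  Sigma^{-1} = (1/det) · [[d, -b], [-b, a]] = [[0.126, 0.0079],
 [0.0079, 0.063]].

Step 3 — form the quadratic (x - mu)^T · Sigma^{-1} · (x - mu):
  Sigma^{-1} · (x - mu) = (-0.3858, -0.0866).
  (x - mu)^T · [Sigma^{-1} · (x - mu)] = (-3)·(-0.3858) + (-1)·(-0.0866) = 1.2441.

Step 4 — take square root: d = √(1.2441) ≈ 1.1154.

d(x, mu) = √(1.2441) ≈ 1.1154


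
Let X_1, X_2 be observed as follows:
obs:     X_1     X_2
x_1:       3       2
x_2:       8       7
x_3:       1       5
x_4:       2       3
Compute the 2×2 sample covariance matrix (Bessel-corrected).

Step 1 — column means:
  mean(X_1) = (3 + 8 + 1 + 2) / 4 = 14/4 = 3.5
  mean(X_2) = (2 + 7 + 5 + 3) / 4 = 17/4 = 4.25

Step 2 — sample covariance S[i,j] = (1/(n-1)) · Σ_k (x_{k,i} - mean_i) · (x_{k,j} - mean_j), with n-1 = 3.
  S[X_1,X_1] = ((-0.5)·(-0.5) + (4.5)·(4.5) + (-2.5)·(-2.5) + (-1.5)·(-1.5)) / 3 = 29/3 = 9.6667
  S[X_1,X_2] = ((-0.5)·(-2.25) + (4.5)·(2.75) + (-2.5)·(0.75) + (-1.5)·(-1.25)) / 3 = 13.5/3 = 4.5
  S[X_2,X_2] = ((-2.25)·(-2.25) + (2.75)·(2.75) + (0.75)·(0.75) + (-1.25)·(-1.25)) / 3 = 14.75/3 = 4.9167

S is symmetric (S[j,i] = S[i,j]). Assembling:

S = [[9.6667, 4.5],
 [4.5, 4.9167]]


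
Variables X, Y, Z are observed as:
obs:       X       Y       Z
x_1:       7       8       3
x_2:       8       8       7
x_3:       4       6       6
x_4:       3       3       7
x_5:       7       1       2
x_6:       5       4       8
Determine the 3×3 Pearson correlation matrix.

Step 1 — column means:
  mean(X) = (7 + 8 + 4 + 3 + 7 + 5) / 6 = 34/6 = 5.6667
  mean(Y) = (8 + 8 + 6 + 3 + 1 + 4) / 6 = 30/6 = 5
  mean(Z) = (3 + 7 + 6 + 7 + 2 + 8) / 6 = 33/6 = 5.5

Step 2 — sample variances and covariances s[i,j] = (1/(n-1)) · Σ_k (x_{k,i} - mean_i) · (x_{k,j} - mean_j), with n-1 = 5:
  s[X,X] = ((1.3333)·(1.3333) + (2.3333)·(2.3333) + (-1.6667)·(-1.6667) + (-2.6667)·(-2.6667) + (1.3333)·(1.3333) + (-0.6667)·(-0.6667)) / 5 = 19.3333/5 = 3.8667
  s[X,Y] = ((1.3333)·(3) + (2.3333)·(3) + (-1.6667)·(1) + (-2.6667)·(-2) + (1.3333)·(-4) + (-0.6667)·(-1)) / 5 = 10/5 = 2
  s[X,Z] = ((1.3333)·(-2.5) + (2.3333)·(1.5) + (-1.6667)·(0.5) + (-2.6667)·(1.5) + (1.3333)·(-3.5) + (-0.6667)·(2.5)) / 5 = -11/5 = -2.2
  s[Y,Y] = ((3)·(3) + (3)·(3) + (1)·(1) + (-2)·(-2) + (-4)·(-4) + (-1)·(-1)) / 5 = 40/5 = 8
  s[Y,Z] = ((3)·(-2.5) + (3)·(1.5) + (1)·(0.5) + (-2)·(1.5) + (-4)·(-3.5) + (-1)·(2.5)) / 5 = 6/5 = 1.2
  s[Z,Z] = ((-2.5)·(-2.5) + (1.5)·(1.5) + (0.5)·(0.5) + (1.5)·(1.5) + (-3.5)·(-3.5) + (2.5)·(2.5)) / 5 = 29.5/5 = 5.9
  Sample standard deviations s_i = √(s[i,i]):
  s(X) = √(3.8667) = 1.9664
  s(Y) = √(8) = 2.8284
  s(Z) = √(5.9) = 2.429

Step 3 — r_{ij} = s_{ij} / (s_i · s_j):
  r[X,X] = 1 (diagonal).
  r[X,Y] = 2 / (1.9664 · 2.8284) = 2 / 5.5618 = 0.3596
  r[X,Z] = -2.2 / (1.9664 · 2.429) = -2.2 / 4.7763 = -0.4606
  r[Y,Y] = 1 (diagonal).
  r[Y,Z] = 1.2 / (2.8284 · 2.429) = 1.2 / 6.8702 = 0.1747
  r[Z,Z] = 1 (diagonal).

R is symmetric with unit diagonal. Assembling:

R = [[1, 0.3596, -0.4606],
 [0.3596, 1, 0.1747],
 [-0.4606, 0.1747, 1]]


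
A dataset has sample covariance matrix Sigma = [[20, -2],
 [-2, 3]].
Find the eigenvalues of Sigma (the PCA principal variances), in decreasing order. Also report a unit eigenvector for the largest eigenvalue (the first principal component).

Step 1 — characteristic polynomial of 2×2 Sigma:
  det(Sigma - λI) = λ² - trace · λ + det = 0.
  trace = 20 + 3 = 23, det = 20·3 - (-2)² = 56.
Step 2 — discriminant:
  Δ = trace² - 4·det = 529 - 224 = 305.
Step 3 — eigenvalues:
  λ = (trace ± √Δ)/2 = (23 ± 17.4642)/2,
  λ_1 = 20.2321,  λ_2 = 2.7679.

Step 4 — unit eigenvector for λ_1: solve (Sigma - λ_1 I)v = 0. First row:
  (20 - 20.2321)·v_x + (-2)·v_y = 0, i.e. (-0.2321)·v_x + (-2)·v_y = 0,
  so v ∝ (b, λ_1 - a) = (-2, 0.2321); multiply by -1 so the first entry is positive: u = (2, -0.2321).
  ||u|| = √((2)² + (-0.2321)²) = √(4.0539) ≈ 2.0134,
  v_1 = u/||u|| ≈ (0.9933, -0.1153) (||v_1|| = 1).

λ_1 = 20.2321,  λ_2 = 2.7679;  v_1 ≈ (0.9933, -0.1153)


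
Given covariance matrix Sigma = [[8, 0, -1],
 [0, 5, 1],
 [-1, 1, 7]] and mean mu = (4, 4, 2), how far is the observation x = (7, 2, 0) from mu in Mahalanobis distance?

Step 1 — centre the observation: (x - mu) = (3, -2, -2).

Step 2 — invert Sigma (cofactor / det for 3×3, or solve directly):
  Sigma^{-1} = [[0.1273, -0.0037, 0.0187],
 [-0.0037, 0.206, -0.03],
 [0.0187, -0.03, 0.1498]].

Step 3 — form the quadratic (x - mu)^T · Sigma^{-1} · (x - mu):
  Sigma^{-1} · (x - mu) = (0.3521, -0.3633, -0.1835).
  (x - mu)^T · [Sigma^{-1} · (x - mu)] = (3)·(0.3521) + (-2)·(-0.3633) + (-2)·(-0.1835) = 2.1498.

Step 4 — take square root: d = √(2.1498) ≈ 1.4662.

d(x, mu) = √(2.1498) ≈ 1.4662


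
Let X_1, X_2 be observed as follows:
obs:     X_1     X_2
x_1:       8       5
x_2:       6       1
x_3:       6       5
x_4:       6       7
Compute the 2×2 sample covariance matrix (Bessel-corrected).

Step 1 — column means:
  mean(X_1) = (8 + 6 + 6 + 6) / 4 = 26/4 = 6.5
  mean(X_2) = (5 + 1 + 5 + 7) / 4 = 18/4 = 4.5

Step 2 — sample covariance S[i,j] = (1/(n-1)) · Σ_k (x_{k,i} - mean_i) · (x_{k,j} - mean_j), with n-1 = 3.
  S[X_1,X_1] = ((1.5)·(1.5) + (-0.5)·(-0.5) + (-0.5)·(-0.5) + (-0.5)·(-0.5)) / 3 = 3/3 = 1
  S[X_1,X_2] = ((1.5)·(0.5) + (-0.5)·(-3.5) + (-0.5)·(0.5) + (-0.5)·(2.5)) / 3 = 1/3 = 0.3333
  S[X_2,X_2] = ((0.5)·(0.5) + (-3.5)·(-3.5) + (0.5)·(0.5) + (2.5)·(2.5)) / 3 = 19/3 = 6.3333

S is symmetric (S[j,i] = S[i,j]). Assembling:

S = [[1, 0.3333],
 [0.3333, 6.3333]]


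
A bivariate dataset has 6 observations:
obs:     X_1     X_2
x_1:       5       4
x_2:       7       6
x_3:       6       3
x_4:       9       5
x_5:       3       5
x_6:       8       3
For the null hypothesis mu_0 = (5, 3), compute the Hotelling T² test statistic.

Step 1 — sample mean vector:
  mean(X_1) = (5 + 7 + 6 + 9 + 3 + 8) / 6 = 38/6 = 6.3333
  mean(X_2) = (4 + 6 + 3 + 5 + 5 + 3) / 6 = 26/6 = 4.3333
  x̄ = (6.3333, 4.3333),  deviation x̄ - mu_0 = (6.3333, 4.3333) - (5, 3) = (1.3333, 1.3333).

Step 2 — sample covariance matrix, S[i,j] = (1/(n-1)) · Σ_k (x_{k,i} - mean_i) · (x_{k,j} - mean_j), divisor n-1 = 5:
  S[X_1,X_1] = ((-1.3333)·(-1.3333) + (0.6667)·(0.6667) + (-0.3333)·(-0.3333) + (2.6667)·(2.6667) + (-3.3333)·(-3.3333) + (1.6667)·(1.6667)) / 5 = 23.3333/5 = 4.6667
  S[X_1,X_2] = ((-1.3333)·(-0.3333) + (0.6667)·(1.6667) + (-0.3333)·(-1.3333) + (2.6667)·(0.6667) + (-3.3333)·(0.6667) + (1.6667)·(-1.3333)) / 5 = -0.6667/5 = -0.1333
  S[X_2,X_2] = ((-0.3333)·(-0.3333) + (1.6667)·(1.6667) + (-1.3333)·(-1.3333) + (0.6667)·(0.6667) + (0.6667)·(0.6667) + (-1.3333)·(-1.3333)) / 5 = 7.3333/5 = 1.4667
  S = [[4.6667, -0.1333],
 [-0.1333, 1.4667]].

Step 3 — invert S. det(S) = 4.6667·1.4667 - (-0.1333)² = 6.8267.
  S^{-1} = (1/det) · [[d, -b], [-b, a]] = [[0.2148, 0.0195],
 [0.0195, 0.6836]].

Step 4 — quadratic form (x̄ - mu_0)^T · S^{-1} · (x̄ - mu_0):
  S^{-1} · (x̄ - mu_0) = (0.3125, 0.9375),
  (x̄ - mu_0)^T · [...] = (1.3333)·(0.3125) + (1.3333)·(0.9375) = 1.6667.

Step 5 — scale by n: T² = 6 · 1.6667 = 10.

T² ≈ 10


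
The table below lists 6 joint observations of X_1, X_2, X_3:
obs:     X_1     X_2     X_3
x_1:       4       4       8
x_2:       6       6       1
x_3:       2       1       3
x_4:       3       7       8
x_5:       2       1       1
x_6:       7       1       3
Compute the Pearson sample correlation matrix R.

Step 1 — column means:
  mean(X_1) = (4 + 6 + 2 + 3 + 2 + 7) / 6 = 24/6 = 4
  mean(X_2) = (4 + 6 + 1 + 7 + 1 + 1) / 6 = 20/6 = 3.3333
  mean(X_3) = (8 + 1 + 3 + 8 + 1 + 3) / 6 = 24/6 = 4

Step 2 — sample variances and covariances s[i,j] = (1/(n-1)) · Σ_k (x_{k,i} - mean_i) · (x_{k,j} - mean_j), with n-1 = 5:
  s[X_1,X_1] = ((0)·(0) + (2)·(2) + (-2)·(-2) + (-1)·(-1) + (-2)·(-2) + (3)·(3)) / 5 = 22/5 = 4.4
  s[X_1,X_2] = ((0)·(0.6667) + (2)·(2.6667) + (-2)·(-2.3333) + (-1)·(3.6667) + (-2)·(-2.3333) + (3)·(-2.3333)) / 5 = 4/5 = 0.8
  s[X_1,X_3] = ((0)·(4) + (2)·(-3) + (-2)·(-1) + (-1)·(4) + (-2)·(-3) + (3)·(-1)) / 5 = -5/5 = -1
  s[X_2,X_2] = ((0.6667)·(0.6667) + (2.6667)·(2.6667) + (-2.3333)·(-2.3333) + (3.6667)·(3.6667) + (-2.3333)·(-2.3333) + (-2.3333)·(-2.3333)) / 5 = 37.3333/5 = 7.4667
  s[X_2,X_3] = ((0.6667)·(4) + (2.6667)·(-3) + (-2.3333)·(-1) + (3.6667)·(4) + (-2.3333)·(-3) + (-2.3333)·(-1)) / 5 = 21/5 = 4.2
  s[X_3,X_3] = ((4)·(4) + (-3)·(-3) + (-1)·(-1) + (4)·(4) + (-3)·(-3) + (-1)·(-1)) / 5 = 52/5 = 10.4
  Sample standard deviations s_i = √(s[i,i]):
  s(X_1) = √(4.4) = 2.0976
  s(X_2) = √(7.4667) = 2.7325
  s(X_3) = √(10.4) = 3.2249

Step 3 — r_{ij} = s_{ij} / (s_i · s_j):
  r[X_1,X_1] = 1 (diagonal).
  r[X_1,X_2] = 0.8 / (2.0976 · 2.7325) = 0.8 / 5.7318 = 0.1396
  r[X_1,X_3] = -1 / (2.0976 · 3.2249) = -1 / 6.7646 = -0.1478
  r[X_2,X_2] = 1 (diagonal).
  r[X_2,X_3] = 4.2 / (2.7325 · 3.2249) = 4.2 / 8.8121 = 0.4766
  r[X_3,X_3] = 1 (diagonal).

R is symmetric with unit diagonal. Assembling:

R = [[1, 0.1396, -0.1478],
 [0.1396, 1, 0.4766],
 [-0.1478, 0.4766, 1]]


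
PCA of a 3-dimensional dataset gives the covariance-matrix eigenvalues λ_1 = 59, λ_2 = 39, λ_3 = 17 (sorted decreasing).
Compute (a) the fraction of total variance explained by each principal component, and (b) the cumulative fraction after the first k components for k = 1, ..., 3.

Step 1 — total variance = trace(Sigma) = Σ λ_i = 59 + 39 + 17 = 115.

Step 2 — fraction explained by component i = λ_i / Σ λ:
  PC1: 59/115 = 0.513
  PC2: 39/115 = 0.3391
  PC3: 17/115 = 0.1478

Step 3 — cumulative fraction after k components = (λ_1 + ... + λ_k) / Σ λ:
  k = 1: 59/115 = 0.513
  k = 2: (59 + 39)/115 = 98/115 = 0.8522
  k = 3: (59 + 39 + 17)/115 = 115/115 = 1

Summary (fraction, with percent):

explained: PC1 0.513 (51.3%), PC2 0.3391 (33.91%), PC3 0.1478 (14.78%);  cumulative: 0.513, 0.8522, 1


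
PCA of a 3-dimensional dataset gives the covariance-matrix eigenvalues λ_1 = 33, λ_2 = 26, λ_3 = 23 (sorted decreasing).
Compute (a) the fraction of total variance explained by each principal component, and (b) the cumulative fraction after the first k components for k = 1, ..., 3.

Step 1 — total variance = trace(Sigma) = Σ λ_i = 33 + 26 + 23 = 82.

Step 2 — fraction explained by component i = λ_i / Σ λ:
  PC1: 33/82 = 0.4024
  PC2: 26/82 = 0.3171
  PC3: 23/82 = 0.2805

Step 3 — cumulative fraction after k components = (λ_1 + ... + λ_k) / Σ λ:
  k = 1: 33/82 = 0.4024
  k = 2: (33 + 26)/82 = 59/82 = 0.7195
  k = 3: (33 + 26 + 23)/82 = 82/82 = 1

Summary (fraction, with percent):

explained: PC1 0.4024 (40.24%), PC2 0.3171 (31.71%), PC3 0.2805 (28.05%);  cumulative: 0.4024, 0.7195, 1


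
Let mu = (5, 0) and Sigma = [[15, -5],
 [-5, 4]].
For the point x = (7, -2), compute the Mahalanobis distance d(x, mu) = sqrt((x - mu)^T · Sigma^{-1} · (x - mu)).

Step 1 — centre the observation: (x - mu) = (2, -2).

Step 2 — invert Sigma. det(Sigma) = 15·4 - (-5)² = 35.
  Sigma^{-1} = (1/det) · [[d, -b], [-b, a]] = [[0.1143, 0.1429],
 [0.1429, 0.4286]].

Step 3 — form the quadratic (x - mu)^T · Sigma^{-1} · (x - mu):
  Sigma^{-1} · (x - mu) = (-0.0571, -0.5714).
  (x - mu)^T · [Sigma^{-1} · (x - mu)] = (2)·(-0.0571) + (-2)·(-0.5714) = 1.0286.

Step 4 — take square root: d = √(1.0286) ≈ 1.0142.

d(x, mu) = √(1.0286) ≈ 1.0142


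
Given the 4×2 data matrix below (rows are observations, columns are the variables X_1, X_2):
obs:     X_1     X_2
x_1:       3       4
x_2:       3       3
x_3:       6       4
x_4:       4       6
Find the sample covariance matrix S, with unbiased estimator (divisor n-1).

Step 1 — column means:
  mean(X_1) = (3 + 3 + 6 + 4) / 4 = 16/4 = 4
  mean(X_2) = (4 + 3 + 4 + 6) / 4 = 17/4 = 4.25

Step 2 — sample covariance S[i,j] = (1/(n-1)) · Σ_k (x_{k,i} - mean_i) · (x_{k,j} - mean_j), with n-1 = 3.
  S[X_1,X_1] = ((-1)·(-1) + (-1)·(-1) + (2)·(2) + (0)·(0)) / 3 = 6/3 = 2
  S[X_1,X_2] = ((-1)·(-0.25) + (-1)·(-1.25) + (2)·(-0.25) + (0)·(1.75)) / 3 = 1/3 = 0.3333
  S[X_2,X_2] = ((-0.25)·(-0.25) + (-1.25)·(-1.25) + (-0.25)·(-0.25) + (1.75)·(1.75)) / 3 = 4.75/3 = 1.5833

S is symmetric (S[j,i] = S[i,j]). Assembling:

S = [[2, 0.3333],
 [0.3333, 1.5833]]


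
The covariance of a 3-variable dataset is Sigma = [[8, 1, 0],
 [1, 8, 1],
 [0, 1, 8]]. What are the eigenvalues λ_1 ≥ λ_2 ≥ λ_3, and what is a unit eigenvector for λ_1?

Step 1 — characteristic polynomial p(λ) = det(λI - Sigma) = λ³ - tr·λ² + c_1·λ - det, where tr = trace, c_1 = sum of the principal 2×2 minors, det = det(Sigma):
  tr = 8 + 8 + 8 = 24,
  c_1 = (8·8 - (1)²) + (8·8 - (0)²) + (8·8 - (1)²) = 63 + 64 + 63 = 190,
  det = 8·(8·8 - (1)²) - (1)·((1)·8 - (1)·(0)) + (0)·((1)·(1) - 8·(0)) = 8·(63) - (1)·(8) + (0)·(1) = 496.
  So p(λ) = λ³ - 24λ² + 190λ - 496.
Step 2 — look for an integer root (rational root theorem: any rational root is an integer divisor of 496). Testing λ = 8:
  p(8) = 512 - 1536 + 1520 - 496 = 0  ✓
  Dividing out (λ - 8): p(λ) = (λ - 8)(λ² - 16λ + 62).
Step 3 — remaining eigenvalues from the quadratic λ² - 16λ + 62 = 0:
  Δ = 16² - 4·62 = 256 - 248 = 8,  λ = (16 ± √8)/2 = (16 ± 2.8284)/2 ≈ 9.4142 or 6.5858.
  Sorted: λ_1 = 9.4142,  λ_2 = 8,  λ_3 = 6.5858  (check: sum = 24 = tr ✓).

Step 4 — unit eigenvector for λ_1 ≈ 9.4142: v spans the null space of (Sigma - λ_1 I), whose rows are
  r_1 = (-1.4142, 1, 0),  r_2 = (1, -1.4142, 1),  r_3 = (0, 1, -1.4142).
  v is orthogonal to every row, so take v ∝ r_1 × r_2 = ((1)·(1) - (0)·(-1.4142), (0)·(1) - (-1.4142)·(1), (-1.4142)·(-1.4142) - (1)·(1)) ≈ (1, 1.4142, 1).
  Let u = (1, 1.4142, 1).
  ||u|| = √((1)² + (1.4142)² + (1)²) = √(4) ≈ 2,  v_1 = u/||u|| ≈ (0.5, 0.7071, 0.5) (||v_1|| = 1).

λ_1 = 9.4142,  λ_2 = 8,  λ_3 = 6.5858;  v_1 ≈ (0.5, 0.7071, 0.5)


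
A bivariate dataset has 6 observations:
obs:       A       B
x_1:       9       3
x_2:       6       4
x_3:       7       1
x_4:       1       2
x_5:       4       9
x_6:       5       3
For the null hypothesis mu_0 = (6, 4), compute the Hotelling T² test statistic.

Step 1 — sample mean vector:
  mean(A) = (9 + 6 + 7 + 1 + 4 + 5) / 6 = 32/6 = 5.3333
  mean(B) = (3 + 4 + 1 + 2 + 9 + 3) / 6 = 22/6 = 3.6667
  x̄ = (5.3333, 3.6667),  deviation x̄ - mu_0 = (5.3333, 3.6667) - (6, 4) = (-0.6667, -0.3333).

Step 2 — sample covariance matrix, S[i,j] = (1/(n-1)) · Σ_k (x_{k,i} - mean_i) · (x_{k,j} - mean_j), divisor n-1 = 5:
  S[A,A] = ((3.6667)·(3.6667) + (0.6667)·(0.6667) + (1.6667)·(1.6667) + (-4.3333)·(-4.3333) + (-1.3333)·(-1.3333) + (-0.3333)·(-0.3333)) / 5 = 37.3333/5 = 7.4667
  S[A,B] = ((3.6667)·(-0.6667) + (0.6667)·(0.3333) + (1.6667)·(-2.6667) + (-4.3333)·(-1.6667) + (-1.3333)·(5.3333) + (-0.3333)·(-0.6667)) / 5 = -6.3333/5 = -1.2667
  S[B,B] = ((-0.6667)·(-0.6667) + (0.3333)·(0.3333) + (-2.6667)·(-2.6667) + (-1.6667)·(-1.6667) + (5.3333)·(5.3333) + (-0.6667)·(-0.6667)) / 5 = 39.3333/5 = 7.8667
  S = [[7.4667, -1.2667],
 [-1.2667, 7.8667]].

Step 3 — invert S. det(S) = 7.4667·7.8667 - (-1.2667)² = 57.1333.
  S^{-1} = (1/det) · [[d, -b], [-b, a]] = [[0.1377, 0.0222],
 [0.0222, 0.1307]].

Step 4 — quadratic form (x̄ - mu_0)^T · S^{-1} · (x̄ - mu_0):
  S^{-1} · (x̄ - mu_0) = (-0.0992, -0.0583),
  (x̄ - mu_0)^T · [...] = (-0.6667)·(-0.0992) + (-0.3333)·(-0.0583) = 0.0856.

Step 5 — scale by n: T² = 6 · 0.0856 = 0.5134.

T² ≈ 0.5134


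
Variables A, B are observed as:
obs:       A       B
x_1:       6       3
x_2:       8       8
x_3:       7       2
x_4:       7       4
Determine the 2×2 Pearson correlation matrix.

Step 1 — column means:
  mean(A) = (6 + 8 + 7 + 7) / 4 = 28/4 = 7
  mean(B) = (3 + 8 + 2 + 4) / 4 = 17/4 = 4.25

Step 2 — sample variances and covariances s[i,j] = (1/(n-1)) · Σ_k (x_{k,i} - mean_i) · (x_{k,j} - mean_j), with n-1 = 3:
  s[A,A] = ((-1)·(-1) + (1)·(1) + (0)·(0) + (0)·(0)) / 3 = 2/3 = 0.6667
  s[A,B] = ((-1)·(-1.25) + (1)·(3.75) + (0)·(-2.25) + (0)·(-0.25)) / 3 = 5/3 = 1.6667
  s[B,B] = ((-1.25)·(-1.25) + (3.75)·(3.75) + (-2.25)·(-2.25) + (-0.25)·(-0.25)) / 3 = 20.75/3 = 6.9167
  Sample standard deviations s_i = √(s[i,i]):
  s(A) = √(0.6667) = 0.8165
  s(B) = √(6.9167) = 2.63

Step 3 — r_{ij} = s_{ij} / (s_i · s_j):
  r[A,A] = 1 (diagonal).
  r[A,B] = 1.6667 / (0.8165 · 2.63) = 1.6667 / 2.1473 = 0.7762
  r[B,B] = 1 (diagonal).

R is symmetric with unit diagonal. Assembling:

R = [[1, 0.7762],
 [0.7762, 1]]


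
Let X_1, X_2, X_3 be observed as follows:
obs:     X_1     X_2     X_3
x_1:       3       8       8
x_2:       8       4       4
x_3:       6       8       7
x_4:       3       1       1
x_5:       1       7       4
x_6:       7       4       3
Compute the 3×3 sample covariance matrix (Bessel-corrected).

Step 1 — column means:
  mean(X_1) = (3 + 8 + 6 + 3 + 1 + 7) / 6 = 28/6 = 4.6667
  mean(X_2) = (8 + 4 + 8 + 1 + 7 + 4) / 6 = 32/6 = 5.3333
  mean(X_3) = (8 + 4 + 7 + 1 + 4 + 3) / 6 = 27/6 = 4.5

Step 2 — sample covariance S[i,j] = (1/(n-1)) · Σ_k (x_{k,i} - mean_i) · (x_{k,j} - mean_j), with n-1 = 5.
  S[X_1,X_1] = ((-1.6667)·(-1.6667) + (3.3333)·(3.3333) + (1.3333)·(1.3333) + (-1.6667)·(-1.6667) + (-3.6667)·(-3.6667) + (2.3333)·(2.3333)) / 5 = 37.3333/5 = 7.4667
  S[X_1,X_2] = ((-1.6667)·(2.6667) + (3.3333)·(-1.3333) + (1.3333)·(2.6667) + (-1.6667)·(-4.3333) + (-3.6667)·(1.6667) + (2.3333)·(-1.3333)) / 5 = -7.3333/5 = -1.4667
  S[X_1,X_3] = ((-1.6667)·(3.5) + (3.3333)·(-0.5) + (1.3333)·(2.5) + (-1.6667)·(-3.5) + (-3.6667)·(-0.5) + (2.3333)·(-1.5)) / 5 = 0/5 = 0
  S[X_2,X_2] = ((2.6667)·(2.6667) + (-1.3333)·(-1.3333) + (2.6667)·(2.6667) + (-4.3333)·(-4.3333) + (1.6667)·(1.6667) + (-1.3333)·(-1.3333)) / 5 = 39.3333/5 = 7.8667
  S[X_2,X_3] = ((2.6667)·(3.5) + (-1.3333)·(-0.5) + (2.6667)·(2.5) + (-4.3333)·(-3.5) + (1.6667)·(-0.5) + (-1.3333)·(-1.5)) / 5 = 33/5 = 6.6
  S[X_3,X_3] = ((3.5)·(3.5) + (-0.5)·(-0.5) + (2.5)·(2.5) + (-3.5)·(-3.5) + (-0.5)·(-0.5) + (-1.5)·(-1.5)) / 5 = 33.5/5 = 6.7

S is symmetric (S[j,i] = S[i,j]). Assembling:

S = [[7.4667, -1.4667, 0],
 [-1.4667, 7.8667, 6.6],
 [0, 6.6, 6.7]]


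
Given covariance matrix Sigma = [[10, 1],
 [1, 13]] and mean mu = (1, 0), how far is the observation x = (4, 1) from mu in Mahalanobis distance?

Step 1 — centre the observation: (x - mu) = (3, 1).

Step 2 — invert Sigma. det(Sigma) = 10·13 - (1)² = 129.
  Sigma^{-1} = (1/det) · [[d, -b], [-b, a]] = [[0.1008, -0.0078],
 [-0.0078, 0.0775]].

Step 3 — form the quadratic (x - mu)^T · Sigma^{-1} · (x - mu):
  Sigma^{-1} · (x - mu) = (0.2946, 0.0543).
  (x - mu)^T · [Sigma^{-1} · (x - mu)] = (3)·(0.2946) + (1)·(0.0543) = 0.938.

Step 4 — take square root: d = √(0.938) ≈ 0.9685.

d(x, mu) = √(0.938) ≈ 0.9685


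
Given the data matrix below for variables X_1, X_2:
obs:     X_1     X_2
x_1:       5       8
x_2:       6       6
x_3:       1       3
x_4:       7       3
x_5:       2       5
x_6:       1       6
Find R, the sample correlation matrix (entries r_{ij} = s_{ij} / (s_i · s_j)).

Step 1 — column means:
  mean(X_1) = (5 + 6 + 1 + 7 + 2 + 1) / 6 = 22/6 = 3.6667
  mean(X_2) = (8 + 6 + 3 + 3 + 5 + 6) / 6 = 31/6 = 5.1667

Step 2 — sample variances and covariances s[i,j] = (1/(n-1)) · Σ_k (x_{k,i} - mean_i) · (x_{k,j} - mean_j), with n-1 = 5:
  s[X_1,X_1] = ((1.3333)·(1.3333) + (2.3333)·(2.3333) + (-2.6667)·(-2.6667) + (3.3333)·(3.3333) + (-1.6667)·(-1.6667) + (-2.6667)·(-2.6667)) / 5 = 35.3333/5 = 7.0667
  s[X_1,X_2] = ((1.3333)·(2.8333) + (2.3333)·(0.8333) + (-2.6667)·(-2.1667) + (3.3333)·(-2.1667) + (-1.6667)·(-0.1667) + (-2.6667)·(0.8333)) / 5 = 2.3333/5 = 0.4667
  s[X_2,X_2] = ((2.8333)·(2.8333) + (0.8333)·(0.8333) + (-2.1667)·(-2.1667) + (-2.1667)·(-2.1667) + (-0.1667)·(-0.1667) + (0.8333)·(0.8333)) / 5 = 18.8333/5 = 3.7667
  Sample standard deviations s_i = √(s[i,i]):
  s(X_1) = √(7.0667) = 2.6583
  s(X_2) = √(3.7667) = 1.9408

Step 3 — r_{ij} = s_{ij} / (s_i · s_j):
  r[X_1,X_1] = 1 (diagonal).
  r[X_1,X_2] = 0.4667 / (2.6583 · 1.9408) = 0.4667 / 5.1592 = 0.0905
  r[X_2,X_2] = 1 (diagonal).

R is symmetric with unit diagonal. Assembling:

R = [[1, 0.0905],
 [0.0905, 1]]


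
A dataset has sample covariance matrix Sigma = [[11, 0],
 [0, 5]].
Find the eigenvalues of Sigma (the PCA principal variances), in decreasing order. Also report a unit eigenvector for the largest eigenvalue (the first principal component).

Step 1 — characteristic polynomial of 2×2 Sigma:
  det(Sigma - λI) = λ² - trace · λ + det = 0.
  trace = 11 + 5 = 16, det = 11·5 - (0)² = 55.
Step 2 — discriminant:
  Δ = trace² - 4·det = 256 - 220 = 36.
Step 3 — eigenvalues:
  λ = (trace ± √Δ)/2 = (16 ± 6)/2,
  λ_1 = 11,  λ_2 = 5.

Step 4 — unit eigenvector for λ_1: Sigma is diagonal, so its eigenvectors are the coordinate axes. λ_1 = 11 is the diagonal entry on the first coordinate axis, hence
  v_1 = (1, 0) (||v_1|| = 1).

λ_1 = 11,  λ_2 = 5;  v_1 ≈ (1, 0)


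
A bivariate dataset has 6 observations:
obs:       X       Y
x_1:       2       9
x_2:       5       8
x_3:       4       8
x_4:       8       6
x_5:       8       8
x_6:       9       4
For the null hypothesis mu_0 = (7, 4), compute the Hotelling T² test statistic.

Step 1 — sample mean vector:
  mean(X) = (2 + 5 + 4 + 8 + 8 + 9) / 6 = 36/6 = 6
  mean(Y) = (9 + 8 + 8 + 6 + 8 + 4) / 6 = 43/6 = 7.1667
  x̄ = (6, 7.1667),  deviation x̄ - mu_0 = (6, 7.1667) - (7, 4) = (-1, 3.1667).

Step 2 — sample covariance matrix, S[i,j] = (1/(n-1)) · Σ_k (x_{k,i} - mean_i) · (x_{k,j} - mean_j), divisor n-1 = 5:
  S[X,X] = ((-4)·(-4) + (-1)·(-1) + (-2)·(-2) + (2)·(2) + (2)·(2) + (3)·(3)) / 5 = 38/5 = 7.6
  S[X,Y] = ((-4)·(1.8333) + (-1)·(0.8333) + (-2)·(0.8333) + (2)·(-1.1667) + (2)·(0.8333) + (3)·(-3.1667)) / 5 = -20/5 = -4
  S[Y,Y] = ((1.8333)·(1.8333) + (0.8333)·(0.8333) + (0.8333)·(0.8333) + (-1.1667)·(-1.1667) + (0.8333)·(0.8333) + (-3.1667)·(-3.1667)) / 5 = 16.8333/5 = 3.3667
  S = [[7.6, -4],
 [-4, 3.3667]].

Step 3 — invert S. det(S) = 7.6·3.3667 - (-4)² = 9.5867.
  S^{-1} = (1/det) · [[d, -b], [-b, a]] = [[0.3512, 0.4172],
 [0.4172, 0.7928]].

Step 4 — quadratic form (x̄ - mu_0)^T · S^{-1} · (x̄ - mu_0):
  S^{-1} · (x̄ - mu_0) = (0.9701, 2.0932),
  (x̄ - mu_0)^T · [...] = (-1)·(0.9701) + (3.1667)·(2.0932) = 5.6583.

Step 5 — scale by n: T² = 6 · 5.6583 = 33.9499.

T² ≈ 33.9499


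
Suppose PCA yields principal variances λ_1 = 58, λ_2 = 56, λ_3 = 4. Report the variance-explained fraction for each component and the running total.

Step 1 — total variance = trace(Sigma) = Σ λ_i = 58 + 56 + 4 = 118.

Step 2 — fraction explained by component i = λ_i / Σ λ:
  PC1: 58/118 = 0.4915
  PC2: 56/118 = 0.4746
  PC3: 4/118 = 0.0339

Step 3 — cumulative fraction after k components = (λ_1 + ... + λ_k) / Σ λ:
  k = 1: 58/118 = 0.4915
  k = 2: (58 + 56)/118 = 114/118 = 0.9661
  k = 3: (58 + 56 + 4)/118 = 118/118 = 1

Summary (fraction, with percent):

explained: PC1 0.4915 (49.15%), PC2 0.4746 (47.46%), PC3 0.0339 (3.39%);  cumulative: 0.4915, 0.9661, 1


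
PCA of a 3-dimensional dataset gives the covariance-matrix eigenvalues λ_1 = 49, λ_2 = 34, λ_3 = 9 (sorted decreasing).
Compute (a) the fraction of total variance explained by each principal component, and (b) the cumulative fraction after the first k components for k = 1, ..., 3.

Step 1 — total variance = trace(Sigma) = Σ λ_i = 49 + 34 + 9 = 92.

Step 2 — fraction explained by component i = λ_i / Σ λ:
  PC1: 49/92 = 0.5326
  PC2: 34/92 = 0.3696
  PC3: 9/92 = 0.0978

Step 3 — cumulative fraction after k components = (λ_1 + ... + λ_k) / Σ λ:
  k = 1: 49/92 = 0.5326
  k = 2: (49 + 34)/92 = 83/92 = 0.9022
  k = 3: (49 + 34 + 9)/92 = 92/92 = 1

Summary (fraction, with percent):

explained: PC1 0.5326 (53.26%), PC2 0.3696 (36.96%), PC3 0.0978 (9.78%);  cumulative: 0.5326, 0.9022, 1


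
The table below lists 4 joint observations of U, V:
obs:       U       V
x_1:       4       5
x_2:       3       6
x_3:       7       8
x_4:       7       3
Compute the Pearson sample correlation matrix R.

Step 1 — column means:
  mean(U) = (4 + 3 + 7 + 7) / 4 = 21/4 = 5.25
  mean(V) = (5 + 6 + 8 + 3) / 4 = 22/4 = 5.5

Step 2 — sample variances and covariances s[i,j] = (1/(n-1)) · Σ_k (x_{k,i} - mean_i) · (x_{k,j} - mean_j), with n-1 = 3:
  s[U,U] = ((-1.25)·(-1.25) + (-2.25)·(-2.25) + (1.75)·(1.75) + (1.75)·(1.75)) / 3 = 12.75/3 = 4.25
  s[U,V] = ((-1.25)·(-0.5) + (-2.25)·(0.5) + (1.75)·(2.5) + (1.75)·(-2.5)) / 3 = -0.5/3 = -0.1667
  s[V,V] = ((-0.5)·(-0.5) + (0.5)·(0.5) + (2.5)·(2.5) + (-2.5)·(-2.5)) / 3 = 13/3 = 4.3333
  Sample standard deviations s_i = √(s[i,i]):
  s(U) = √(4.25) = 2.0616
  s(V) = √(4.3333) = 2.0817

Step 3 — r_{ij} = s_{ij} / (s_i · s_j):
  r[U,U] = 1 (diagonal).
  r[U,V] = -0.1667 / (2.0616 · 2.0817) = -0.1667 / 4.2915 = -0.0388
  r[V,V] = 1 (diagonal).

R is symmetric with unit diagonal. Assembling:

R = [[1, -0.0388],
 [-0.0388, 1]]


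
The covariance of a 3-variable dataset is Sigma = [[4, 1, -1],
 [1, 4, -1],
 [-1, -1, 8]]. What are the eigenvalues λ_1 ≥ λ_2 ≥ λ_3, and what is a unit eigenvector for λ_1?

Step 1 — characteristic polynomial p(λ) = det(λI - Sigma) = λ³ - tr·λ² + c_1·λ - det, where tr = trace, c_1 = sum of the principal 2×2 minors, det = det(Sigma):
  tr = 4 + 4 + 8 = 16,
  c_1 = (4·4 - (1)²) + (4·8 - (-1)²) + (4·8 - (-1)²) = 15 + 31 + 31 = 77,
  det = 4·(4·8 - (-1)²) - (1)·((1)·8 - (-1)·(-1)) + (-1)·((1)·(-1) - 4·(-1)) = 4·(31) - (1)·(7) + (-1)·(3) = 114.
  So p(λ) = λ³ - 16λ² + 77λ - 114.
Step 2 — look for an integer root (rational root theorem: any rational root is an integer divisor of 114). Testing λ = 3:
  p(3) = 27 - 144 + 231 - 114 = 0  ✓
  Dividing out (λ - 3): p(λ) = (λ - 3)(λ² - 13λ + 38).
Step 3 — remaining eigenvalues from the quadratic λ² - 13λ + 38 = 0:
  Δ = 13² - 4·38 = 169 - 152 = 17,  λ = (13 ± √17)/2 = (13 ± 4.1231)/2 ≈ 8.5616 or 4.4384.
  Sorted: λ_1 = 8.5616,  λ_2 = 4.4384,  λ_3 = 3  (check: sum = 16 = tr ✓).

Step 4 — unit eigenvector for λ_1 ≈ 8.5616: v spans the null space of (Sigma - λ_1 I), whose rows are
  r_1 = (-4.5616, 1, -1),  r_2 = (1, -4.5616, -1),  r_3 = (-1, -1, -0.5616).
  v is orthogonal to every row, so take v ∝ r_1 × r_2 = ((1)·(-1) - (-1)·(-4.5616), (-1)·(1) - (-4.5616)·(-1), (-4.5616)·(-4.5616) - (1)·(1)) ≈ (-5.5616, -5.5616, 19.8078).
  Rescale (multiply by -1 so the first nonzero entry is positive): u = (5.5616, 5.5616, -19.8078).
  ||u|| = √((5.5616)² + (5.5616)² + (-19.8078)²) = √(454.2093) ≈ 21.3122,  v_1 = u/||u|| ≈ (0.261, 0.261, -0.9294) (||v_1|| = 1).

λ_1 = 8.5616,  λ_2 = 4.4384,  λ_3 = 3;  v_1 ≈ (0.261, 0.261, -0.9294)


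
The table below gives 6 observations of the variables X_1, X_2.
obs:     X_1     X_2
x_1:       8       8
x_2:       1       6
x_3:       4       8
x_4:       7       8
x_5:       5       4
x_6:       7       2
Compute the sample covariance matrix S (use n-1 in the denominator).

Step 1 — column means:
  mean(X_1) = (8 + 1 + 4 + 7 + 5 + 7) / 6 = 32/6 = 5.3333
  mean(X_2) = (8 + 6 + 8 + 8 + 4 + 2) / 6 = 36/6 = 6

Step 2 — sample covariance S[i,j] = (1/(n-1)) · Σ_k (x_{k,i} - mean_i) · (x_{k,j} - mean_j), with n-1 = 5.
  S[X_1,X_1] = ((2.6667)·(2.6667) + (-4.3333)·(-4.3333) + (-1.3333)·(-1.3333) + (1.6667)·(1.6667) + (-0.3333)·(-0.3333) + (1.6667)·(1.6667)) / 5 = 33.3333/5 = 6.6667
  S[X_1,X_2] = ((2.6667)·(2) + (-4.3333)·(0) + (-1.3333)·(2) + (1.6667)·(2) + (-0.3333)·(-2) + (1.6667)·(-4)) / 5 = 0/5 = 0
  S[X_2,X_2] = ((2)·(2) + (0)·(0) + (2)·(2) + (2)·(2) + (-2)·(-2) + (-4)·(-4)) / 5 = 32/5 = 6.4

S is symmetric (S[j,i] = S[i,j]). Assembling:

S = [[6.6667, 0],
 [0, 6.4]]


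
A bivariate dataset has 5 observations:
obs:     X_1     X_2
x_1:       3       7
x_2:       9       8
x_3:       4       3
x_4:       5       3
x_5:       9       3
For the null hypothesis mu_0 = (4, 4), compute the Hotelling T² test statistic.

Step 1 — sample mean vector:
  mean(X_1) = (3 + 9 + 4 + 5 + 9) / 5 = 30/5 = 6
  mean(X_2) = (7 + 8 + 3 + 3 + 3) / 5 = 24/5 = 4.8
  x̄ = (6, 4.8),  deviation x̄ - mu_0 = (6, 4.8) - (4, 4) = (2, 0.8).

Step 2 — sample covariance matrix, S[i,j] = (1/(n-1)) · Σ_k (x_{k,i} - mean_i) · (x_{k,j} - mean_j), divisor n-1 = 4:
  S[X_1,X_1] = ((-3)·(-3) + (3)·(3) + (-2)·(-2) + (-1)·(-1) + (3)·(3)) / 4 = 32/4 = 8
  S[X_1,X_2] = ((-3)·(2.2) + (3)·(3.2) + (-2)·(-1.8) + (-1)·(-1.8) + (3)·(-1.8)) / 4 = 3/4 = 0.75
  S[X_2,X_2] = ((2.2)·(2.2) + (3.2)·(3.2) + (-1.8)·(-1.8) + (-1.8)·(-1.8) + (-1.8)·(-1.8)) / 4 = 24.8/4 = 6.2
  S = [[8, 0.75],
 [0.75, 6.2]].

Step 3 — invert S. det(S) = 8·6.2 - (0.75)² = 49.0375.
  S^{-1} = (1/det) · [[d, -b], [-b, a]] = [[0.1264, -0.0153],
 [-0.0153, 0.1631]].

Step 4 — quadratic form (x̄ - mu_0)^T · S^{-1} · (x̄ - mu_0):
  S^{-1} · (x̄ - mu_0) = (0.2406, 0.0999),
  (x̄ - mu_0)^T · [...] = (2)·(0.2406) + (0.8)·(0.0999) = 0.5612.

Step 5 — scale by n: T² = 5 · 0.5612 = 2.806.

T² ≈ 2.806


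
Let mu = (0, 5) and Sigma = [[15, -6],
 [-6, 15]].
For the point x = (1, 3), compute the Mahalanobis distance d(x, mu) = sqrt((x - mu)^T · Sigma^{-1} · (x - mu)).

Step 1 — centre the observation: (x - mu) = (1, -2).

Step 2 — invert Sigma. det(Sigma) = 15·15 - (-6)² = 189.
  Sigma^{-1} = (1/det) · [[d, -b], [-b, a]] = [[0.0794, 0.0317],
 [0.0317, 0.0794]].

Step 3 — form the quadratic (x - mu)^T · Sigma^{-1} · (x - mu):
  Sigma^{-1} · (x - mu) = (0.0159, -0.127).
  (x - mu)^T · [Sigma^{-1} · (x - mu)] = (1)·(0.0159) + (-2)·(-0.127) = 0.2698.

Step 4 — take square root: d = √(0.2698) ≈ 0.5195.

d(x, mu) = √(0.2698) ≈ 0.5195


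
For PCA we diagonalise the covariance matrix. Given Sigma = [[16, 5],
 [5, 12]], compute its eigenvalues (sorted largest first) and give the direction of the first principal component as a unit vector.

Step 1 — characteristic polynomial of 2×2 Sigma:
  det(Sigma - λI) = λ² - trace · λ + det = 0.
  trace = 16 + 12 = 28, det = 16·12 - (5)² = 167.
Step 2 — discriminant:
  Δ = trace² - 4·det = 784 - 668 = 116.
Step 3 — eigenvalues:
  λ = (trace ± √Δ)/2 = (28 ± 10.7703)/2,
  λ_1 = 19.3852,  λ_2 = 8.6148.

Step 4 — unit eigenvector for λ_1: solve (Sigma - λ_1 I)v = 0. First row:
  (16 - 19.3852)·v_x + (5)·v_y = 0, i.e. (-3.3852)·v_x + (5)·v_y = 0,
  so v ∝ (b, λ_1 - a) = (5, 3.3852) = u.
  ||u|| = √((5)² + (3.3852)²) = √(36.4593) ≈ 6.0382,
  v_1 = u/||u|| ≈ (0.8281, 0.5606) (||v_1|| = 1).

λ_1 = 19.3852,  λ_2 = 8.6148;  v_1 ≈ (0.8281, 0.5606)
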